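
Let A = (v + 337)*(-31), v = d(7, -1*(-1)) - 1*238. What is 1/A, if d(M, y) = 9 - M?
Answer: -1/3131 ≈ -0.00031939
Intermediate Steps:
v = -236 (v = (9 - 1*7) - 1*238 = (9 - 7) - 238 = 2 - 238 = -236)
A = -3131 (A = (-236 + 337)*(-31) = 101*(-31) = -3131)
1/A = 1/(-3131) = -1/3131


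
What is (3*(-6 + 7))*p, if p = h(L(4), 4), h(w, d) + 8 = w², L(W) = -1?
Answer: -21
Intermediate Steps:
h(w, d) = -8 + w²
p = -7 (p = -8 + (-1)² = -8 + 1 = -7)
(3*(-6 + 7))*p = (3*(-6 + 7))*(-7) = (3*1)*(-7) = 3*(-7) = -21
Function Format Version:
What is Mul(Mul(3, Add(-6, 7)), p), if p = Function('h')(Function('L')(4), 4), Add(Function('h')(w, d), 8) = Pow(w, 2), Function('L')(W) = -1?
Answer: -21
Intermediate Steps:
Function('h')(w, d) = Add(-8, Pow(w, 2))
p = -7 (p = Add(-8, Pow(-1, 2)) = Add(-8, 1) = -7)
Mul(Mul(3, Add(-6, 7)), p) = Mul(Mul(3, Add(-6, 7)), -7) = Mul(Mul(3, 1), -7) = Mul(3, -7) = -21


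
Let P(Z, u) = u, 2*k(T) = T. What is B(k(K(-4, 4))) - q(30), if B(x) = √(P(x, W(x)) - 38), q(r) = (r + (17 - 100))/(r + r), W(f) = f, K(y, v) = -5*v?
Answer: 53/60 + 4*I*√3 ≈ 0.88333 + 6.9282*I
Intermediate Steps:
k(T) = T/2
q(r) = (-83 + r)/(2*r) (q(r) = (r - 83)/((2*r)) = (-83 + r)*(1/(2*r)) = (-83 + r)/(2*r))
B(x) = √(-38 + x) (B(x) = √(x - 38) = √(-38 + x))
B(k(K(-4, 4))) - q(30) = √(-38 + (-5*4)/2) - (-83 + 30)/(2*30) = √(-38 + (½)*(-20)) - (-53)/(2*30) = √(-38 - 10) - 1*(-53/60) = √(-48) + 53/60 = 4*I*√3 + 53/60 = 53/60 + 4*I*√3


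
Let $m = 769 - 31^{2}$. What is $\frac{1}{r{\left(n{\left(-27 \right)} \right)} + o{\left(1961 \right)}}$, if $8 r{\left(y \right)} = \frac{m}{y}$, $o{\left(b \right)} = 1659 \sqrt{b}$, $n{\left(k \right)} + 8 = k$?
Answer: $- \frac{280}{2203866074883} + \frac{677425 \sqrt{1961}}{2203866074883} \approx 1.3612 \cdot 10^{-5}$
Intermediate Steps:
$n{\left(k \right)} = -8 + k$
$m = -192$ ($m = 769 - 961 = -192$)
$r{\left(y \right)} = - \frac{24}{y}$ ($r{\left(y \right)} = \frac{\left(-192\right) \frac{1}{y}}{8} = - \frac{24}{y}$)
$\frac{1}{r{\left(n{\left(-27 \right)} \right)} + o{\left(1961 \right)}} = \frac{1}{- \frac{24}{-8 - 27} + 1659 \sqrt{1961}} = \frac{1}{- \frac{24}{-35} + 1659 \sqrt{1961}} = \frac{1}{\left(-24\right) \left(- \frac{1}{35}\right) + 1659 \sqrt{1961}} = \frac{1}{\frac{24}{35} + 1659 \sqrt{1961}}$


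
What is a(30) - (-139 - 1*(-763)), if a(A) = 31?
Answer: -593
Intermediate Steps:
a(30) - (-139 - 1*(-763)) = 31 - (-139 - 1*(-763)) = 31 - (-139 + 763) = 31 - 1*624 = 31 - 624 = -593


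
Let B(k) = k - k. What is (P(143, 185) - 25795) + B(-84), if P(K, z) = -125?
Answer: -25920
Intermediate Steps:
B(k) = 0
(P(143, 185) - 25795) + B(-84) = (-125 - 25795) + 0 = -25920 + 0 = -25920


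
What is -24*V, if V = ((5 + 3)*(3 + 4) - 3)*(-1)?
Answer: 1272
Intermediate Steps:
V = -53 (V = (8*7 - 3)*(-1) = (56 - 3)*(-1) = 53*(-1) = -53)
-24*V = -24*(-53) = 1272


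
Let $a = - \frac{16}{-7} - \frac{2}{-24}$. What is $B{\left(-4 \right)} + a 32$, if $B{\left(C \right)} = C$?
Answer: $\frac{1508}{21} \approx 71.81$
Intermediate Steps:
$a = \frac{199}{84}$ ($a = \left(-16\right) \left(- \frac{1}{7}\right) - - \frac{1}{12} = \frac{16}{7} + \frac{1}{12} = \frac{199}{84} \approx 2.369$)
$B{\left(-4 \right)} + a 32 = -4 + \frac{199}{84} \cdot 32 = -4 + \frac{1592}{21} = \frac{1508}{21}$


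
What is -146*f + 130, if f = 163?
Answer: -23668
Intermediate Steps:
-146*f + 130 = -146*163 + 130 = -23798 + 130 = -23668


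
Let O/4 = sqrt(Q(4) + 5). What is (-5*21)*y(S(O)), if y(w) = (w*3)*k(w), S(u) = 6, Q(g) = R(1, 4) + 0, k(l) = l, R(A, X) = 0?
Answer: -11340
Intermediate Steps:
Q(g) = 0 (Q(g) = 0 + 0 = 0)
O = 4*sqrt(5) (O = 4*sqrt(0 + 5) = 4*sqrt(5) ≈ 8.9443)
y(w) = 3*w**2 (y(w) = (w*3)*w = (3*w)*w = 3*w**2)
(-5*21)*y(S(O)) = (-5*21)*(3*6**2) = -315*36 = -105*108 = -11340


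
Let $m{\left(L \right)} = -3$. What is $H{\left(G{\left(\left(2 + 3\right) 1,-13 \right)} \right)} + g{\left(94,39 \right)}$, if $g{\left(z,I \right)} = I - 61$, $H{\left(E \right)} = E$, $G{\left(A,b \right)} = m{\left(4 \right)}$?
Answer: $-25$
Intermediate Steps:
$G{\left(A,b \right)} = -3$
$g{\left(z,I \right)} = -61 + I$
$H{\left(G{\left(\left(2 + 3\right) 1,-13 \right)} \right)} + g{\left(94,39 \right)} = -3 + \left(-61 + 39\right) = -3 - 22 = -25$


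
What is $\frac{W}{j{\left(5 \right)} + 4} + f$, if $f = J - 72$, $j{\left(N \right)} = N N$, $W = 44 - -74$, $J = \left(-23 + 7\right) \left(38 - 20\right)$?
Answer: $- \frac{10322}{29} \approx -355.93$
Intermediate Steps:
$J = -288$ ($J = \left(-16\right) 18 = -288$)
$W = 118$ ($W = 44 + 74 = 118$)
$j{\left(N \right)} = N^{2}$
$f = -360$ ($f = -288 - 72 = -360$)
$\frac{W}{j{\left(5 \right)} + 4} + f = \frac{118}{5^{2} + 4} - 360 = \frac{118}{25 + 4} - 360 = \frac{118}{29} - 360 = - \frac{10322}{29}$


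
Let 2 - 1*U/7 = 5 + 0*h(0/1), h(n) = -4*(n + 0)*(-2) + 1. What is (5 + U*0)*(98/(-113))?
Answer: -490/113 ≈ -4.3363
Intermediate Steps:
h(n) = 1 + 8*n (h(n) = -4*n*(-2) + 1 = 8*n + 1 = 1 + 8*n)
U = -21 (U = 14 - 7*(5 + 0*(1 + 8*(0/1))) = 14 - 7*(5 + 0*(1 + 8*(0*1))) = 14 - 7*(5 + 0*(1 + 8*0)) = 14 - 7*(5 + 0*(1 + 0)) = 14 - 7*(5 + 0*1) = 14 - 7*(5 + 0) = 14 - 7*5 = 14 - 35 = -21)
(5 + U*0)*(98/(-113)) = (5 - 21*0)*(98/(-113)) = (5 + 0)*(98*(-1/113)) = 5*(-98/113) = -490/113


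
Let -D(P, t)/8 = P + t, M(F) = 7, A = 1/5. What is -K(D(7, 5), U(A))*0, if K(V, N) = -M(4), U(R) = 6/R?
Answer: 0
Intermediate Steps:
A = ⅕ ≈ 0.20000
D(P, t) = -8*P - 8*t (D(P, t) = -8*(P + t) = -8*P - 8*t)
K(V, N) = -7 (K(V, N) = -1*7 = -7)
-K(D(7, 5), U(A))*0 = -(-7)*0 = -1*0 = 0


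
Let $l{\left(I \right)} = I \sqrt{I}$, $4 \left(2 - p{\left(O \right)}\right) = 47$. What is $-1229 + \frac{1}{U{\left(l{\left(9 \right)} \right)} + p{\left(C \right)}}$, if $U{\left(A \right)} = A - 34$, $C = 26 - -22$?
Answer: $- \frac{82347}{67} \approx -1229.1$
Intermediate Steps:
$C = 48$ ($C = 26 + 22 = 48$)
$p{\left(O \right)} = - \frac{39}{4}$ ($p{\left(O \right)} = 2 - \frac{47}{4} = - \frac{39}{4}$)
$l{\left(I \right)} = I^{\frac{3}{2}}$
$U{\left(A \right)} = -34 + A$ ($U{\left(A \right)} = A - 34 = -34 + A$)
$-1229 + \frac{1}{U{\left(l{\left(9 \right)} \right)} + p{\left(C \right)}} = -1229 + \frac{1}{\left(-34 + 9^{\frac{3}{2}}\right) - \frac{39}{4}} = -1229 + \frac{1}{\left(-34 + 27\right) - \frac{39}{4}} = -1229 + \frac{1}{-7 - \frac{39}{4}} = -1229 + \frac{1}{- \frac{67}{4}} = -1229 - \frac{4}{67} = - \frac{82347}{67}$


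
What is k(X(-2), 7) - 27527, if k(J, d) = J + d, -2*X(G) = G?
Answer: -27519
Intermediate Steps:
X(G) = -G/2
k(X(-2), 7) - 27527 = (-1/2*(-2) + 7) - 27527 = (1 + 7) - 27527 = 8 - 27527 = -27519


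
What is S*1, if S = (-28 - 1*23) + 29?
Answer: -22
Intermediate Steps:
S = -22 (S = (-28 - 23) + 29 = -51 + 29 = -22)
S*1 = -22*1 = -22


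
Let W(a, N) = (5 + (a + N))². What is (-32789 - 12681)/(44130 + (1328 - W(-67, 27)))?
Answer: -45470/44233 ≈ -1.0280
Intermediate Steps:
W(a, N) = (5 + N + a)² (W(a, N) = (5 + (N + a))² = (5 + N + a)²)
(-32789 - 12681)/(44130 + (1328 - W(-67, 27))) = (-32789 - 12681)/(44130 + (1328 - (5 + 27 - 67)²)) = -45470/(44130 + (1328 - 1*(-35)²)) = -45470/(44130 + (1328 - 1*1225)) = -45470/(44130 + (1328 - 1225)) = -45470/(44130 + 103) = -45470/44233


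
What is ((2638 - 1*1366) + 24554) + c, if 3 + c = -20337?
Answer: 5486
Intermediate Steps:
c = -20340 (c = -3 - 20337 = -20340)
((2638 - 1*1366) + 24554) + c = ((2638 - 1*1366) + 24554) - 20340 = ((2638 - 1366) + 24554) - 20340 = (1272 + 24554) - 20340 = 25826 - 20340 = 5486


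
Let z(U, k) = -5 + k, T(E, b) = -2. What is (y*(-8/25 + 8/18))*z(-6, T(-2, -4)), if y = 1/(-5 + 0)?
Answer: 196/1125 ≈ 0.17422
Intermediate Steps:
y = -⅕ (y = 1/(-5) = -⅕ ≈ -0.20000)
(y*(-8/25 + 8/18))*z(-6, T(-2, -4)) = (-(-8/25 + 8/18)/5)*(-5 - 2) = -(-8*1/25 + 8*(1/18))/5*(-7) = -(-8/25 + 4/9)/5*(-7) = -⅕*28/225*(-7) = -28/1125*(-7) = 196/1125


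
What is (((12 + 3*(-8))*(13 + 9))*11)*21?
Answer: -60984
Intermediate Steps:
(((12 + 3*(-8))*(13 + 9))*11)*21 = (((12 - 24)*22)*11)*21 = (-12*22*11)*21 = -264*11*21 = -2904*21 = -60984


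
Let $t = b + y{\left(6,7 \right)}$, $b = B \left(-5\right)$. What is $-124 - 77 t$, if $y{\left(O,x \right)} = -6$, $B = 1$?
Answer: $723$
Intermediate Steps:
$b = -5$ ($b = 1 \left(-5\right) = -5$)
$t = -11$ ($t = -5 - 6 = -11$)
$-124 - 77 t = -124 - -847 = -124 + 847 = 723$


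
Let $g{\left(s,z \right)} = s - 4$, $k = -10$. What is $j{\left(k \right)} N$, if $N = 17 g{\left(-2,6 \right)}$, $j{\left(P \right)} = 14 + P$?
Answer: $-408$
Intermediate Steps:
$g{\left(s,z \right)} = -4 + s$
$N = -102$ ($N = 17 \left(-4 - 2\right) = 17 \left(-6\right) = -102$)
$j{\left(k \right)} N = \left(14 - 10\right) \left(-102\right) = 4 \left(-102\right) = -408$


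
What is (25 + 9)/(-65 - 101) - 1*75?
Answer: -6242/83 ≈ -75.205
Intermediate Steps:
(25 + 9)/(-65 - 101) - 1*75 = 34/(-166) - 75 = 34*(-1/166) - 75 = -17/83 - 75 = -6242/83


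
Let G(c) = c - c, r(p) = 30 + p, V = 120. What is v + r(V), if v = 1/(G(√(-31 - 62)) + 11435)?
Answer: 1715251/11435 ≈ 150.00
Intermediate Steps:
G(c) = 0
v = 1/11435 (v = 1/(0 + 11435) = 1/11435 ≈ 8.7451e-5)
v + r(V) = 1/11435 + (30 + 120) = 1/11435 + 150 = 1715251/11435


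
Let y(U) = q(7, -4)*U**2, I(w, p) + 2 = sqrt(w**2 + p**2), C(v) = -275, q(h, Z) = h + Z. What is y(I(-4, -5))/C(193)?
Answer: -27/55 + 12*sqrt(41)/275 ≈ -0.21150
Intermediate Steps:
q(h, Z) = Z + h
I(w, p) = -2 + sqrt(p**2 + w**2) (I(w, p) = -2 + sqrt(w**2 + p**2) = -2 + sqrt(p**2 + w**2))
y(U) = 3*U**2 (y(U) = (-4 + 7)*U**2 = 3*U**2)
y(I(-4, -5))/C(193) = (3*(-2 + sqrt((-5)**2 + (-4)**2))**2)/(-275) = (3*(-2 + sqrt(25 + 16))**2)*(-1/275) = (3*(-2 + sqrt(41))**2)*(-1/275) = -3*(-2 + sqrt(41))**2/275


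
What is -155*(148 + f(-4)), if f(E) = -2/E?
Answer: -46035/2 ≈ -23018.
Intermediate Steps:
-155*(148 + f(-4)) = -155*(148 - 2/(-4)) = -155*(148 - 2*(-1/4)) = -155*(148 + 1/2) = -155*297/2 = -46035/2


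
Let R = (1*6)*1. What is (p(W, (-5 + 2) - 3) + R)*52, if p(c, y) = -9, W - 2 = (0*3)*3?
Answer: -156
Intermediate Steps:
W = 2 (W = 2 + (0*3)*3 = 2 + 0*3 = 2 + 0 = 2)
R = 6 (R = 6*1 = 6)
(p(W, (-5 + 2) - 3) + R)*52 = (-9 + 6)*52 = -3*52 = -156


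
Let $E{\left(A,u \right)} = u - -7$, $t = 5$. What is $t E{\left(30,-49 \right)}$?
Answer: $-210$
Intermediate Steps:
$E{\left(A,u \right)} = 7 + u$ ($E{\left(A,u \right)} = u + 7 = 7 + u$)
$t E{\left(30,-49 \right)} = 5 \left(7 - 49\right) = 5 \left(-42\right) = -210$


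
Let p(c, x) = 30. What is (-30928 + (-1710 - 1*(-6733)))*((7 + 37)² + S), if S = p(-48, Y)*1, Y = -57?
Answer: -50929230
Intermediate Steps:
S = 30 (S = 30*1 = 30)
(-30928 + (-1710 - 1*(-6733)))*((7 + 37)² + S) = (-30928 + (-1710 - 1*(-6733)))*((7 + 37)² + 30) = (-30928 + (-1710 + 6733))*(44² + 30) = (-30928 + 5023)*(1936 + 30) = -25905*1966 = -50929230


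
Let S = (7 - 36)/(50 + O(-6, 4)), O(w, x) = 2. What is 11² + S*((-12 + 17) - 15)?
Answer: 3291/26 ≈ 126.58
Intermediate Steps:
S = -29/52 (S = (7 - 36)/(50 + 2) = -29/52 ≈ -0.55769)
11² + S*((-12 + 17) - 15) = 11² - 29*((-12 + 17) - 15)/52 = 121 - 29*(5 - 15)/52 = 121 - 29/52*(-10) = 121 + 145/26 = 3291/26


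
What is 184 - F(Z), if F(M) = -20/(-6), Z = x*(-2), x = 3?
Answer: 542/3 ≈ 180.67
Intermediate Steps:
Z = -6 (Z = 3*(-2) = -6)
F(M) = 10/3 (F(M) = -20*(-⅙) = 10/3)
184 - F(Z) = 184 - 1*10/3 = 184 - 10/3 = 542/3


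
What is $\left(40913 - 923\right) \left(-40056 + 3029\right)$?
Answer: $-1480709730$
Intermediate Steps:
$\left(40913 - 923\right) \left(-40056 + 3029\right) = 39990 \left(-37027\right) = -1480709730$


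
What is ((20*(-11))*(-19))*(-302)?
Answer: -1262360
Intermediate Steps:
((20*(-11))*(-19))*(-302) = -220*(-19)*(-302) = 4180*(-302) = -1262360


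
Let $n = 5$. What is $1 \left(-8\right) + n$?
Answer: $-3$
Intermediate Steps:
$1 \left(-8\right) + n = 1 \left(-8\right) + 5 = -8 + 5 = -3$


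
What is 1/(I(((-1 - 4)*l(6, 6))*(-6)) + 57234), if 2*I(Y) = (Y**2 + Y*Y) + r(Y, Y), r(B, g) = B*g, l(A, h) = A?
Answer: 1/105834 ≈ 9.4488e-6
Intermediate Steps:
I(Y) = 3*Y**2/2 (I(Y) = ((Y**2 + Y*Y) + Y*Y)/2 = ((Y**2 + Y**2) + Y**2)/2 = (2*Y**2 + Y**2)/2 = (3*Y**2)/2 = 3*Y**2/2)
1/(I(((-1 - 4)*l(6, 6))*(-6)) + 57234) = 1/(3*(((-1 - 4)*6)*(-6))**2/2 + 57234) = 1/(3*(-5*6*(-6))**2/2 + 57234) = 1/(3*(-30*(-6))**2/2 + 57234) = 1/((3/2)*180**2 + 57234) = 1/((3/2)*32400 + 57234) = 1/(48600 + 57234) = 1/105834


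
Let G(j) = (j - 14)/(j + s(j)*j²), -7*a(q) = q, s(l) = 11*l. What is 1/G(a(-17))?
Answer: -18292/1323 ≈ -13.826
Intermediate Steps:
a(q) = -q/7
G(j) = (-14 + j)/(j + 11*j³) (G(j) = (j - 14)/(j + (11*j)*j²) = (-14 + j)/(j + 11*j³))
1/G(a(-17)) = 1/((-14 - ⅐*(-17))/(-⅐*(-17) + 11*(-⅐*(-17))³)) = 1/((-14 + 17/7)/(17/7 + 11*(17/7)³)) = 1/(-81/7/(17/7 + 11*(4913/343))) = 1/(-81/7/(17/7 + 54043/343)) = 1/(-81/7/(54876/343)) = 1/((343/54876)*(-81/7)) = 1/(-1323/18292) = -18292/1323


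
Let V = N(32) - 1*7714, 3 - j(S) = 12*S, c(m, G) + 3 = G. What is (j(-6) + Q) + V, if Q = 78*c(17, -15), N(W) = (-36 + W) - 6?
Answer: -9053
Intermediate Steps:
c(m, G) = -3 + G
N(W) = -42 + W
j(S) = 3 - 12*S
V = -7724 (V = (-42 + 32) - 1*7714 = -10 - 7714 = -7724)
Q = -1404 (Q = 78*(-3 - 15) = 78*(-18) = -1404)
(j(-6) + Q) + V = ((3 - 12*(-6)) - 1404) - 7724 = ((3 + 72) - 1404) - 7724 = (75 - 1404) - 7724 = -1329 - 7724 = -9053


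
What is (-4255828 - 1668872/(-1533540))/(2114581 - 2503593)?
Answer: 815810100281/74570682810 ≈ 10.940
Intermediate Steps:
(-4255828 - 1668872/(-1533540))/(2114581 - 2503593) = (-4255828 - 1668872*(-1/1533540))/(-389012) = (-4255828 + 417218/383385)*(-1/389012) = -1631620200562/383385*(-1/389012) = 815810100281/74570682810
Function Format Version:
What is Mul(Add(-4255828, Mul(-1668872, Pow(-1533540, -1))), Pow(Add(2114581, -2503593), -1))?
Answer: Rational(815810100281, 74570682810) ≈ 10.940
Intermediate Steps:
Mul(Add(-4255828, Mul(-1668872, Pow(-1533540, -1))), Pow(Add(2114581, -2503593), -1)) = Mul(Add(-4255828, Mul(-1668872, Rational(-1, 1533540))), Pow(-389012, -1)) = Mul(Add(-4255828, Rational(417218, 383385)), Rational(-1, 389012)) = Mul(Rational(-1631620200562, 383385), Rational(-1, 389012)) = Rational(815810100281, 74570682810)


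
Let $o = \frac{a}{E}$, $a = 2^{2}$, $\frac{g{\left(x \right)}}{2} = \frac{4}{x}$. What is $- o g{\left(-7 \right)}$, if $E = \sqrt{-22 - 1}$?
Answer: $- \frac{32 i \sqrt{23}}{161} \approx - 0.95321 i$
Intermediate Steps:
$g{\left(x \right)} = \frac{8}{x}$ ($g{\left(x \right)} = 2 \frac{4}{x} = \frac{8}{x}$)
$a = 4$
$E = i \sqrt{23}$ ($E = \sqrt{-22 - 1} = \sqrt{-23} = i \sqrt{23} \approx 4.7958 i$)
$o = - \frac{4 i \sqrt{23}}{23}$ ($o = \frac{4}{i \sqrt{23}} = 4 \left(- \frac{i \sqrt{23}}{23}\right) = - \frac{4 i \sqrt{23}}{23} \approx - 0.83406 i$)
$- o g{\left(-7 \right)} = - \frac{\left(-4\right) i \sqrt{23}}{23} \frac{8}{-7} = \frac{4 i \sqrt{23}}{23} \cdot 8 \left(- \frac{1}{7}\right) = \frac{4 i \sqrt{23}}{23} \left(- \frac{8}{7}\right) = - \frac{32 i \sqrt{23}}{161}$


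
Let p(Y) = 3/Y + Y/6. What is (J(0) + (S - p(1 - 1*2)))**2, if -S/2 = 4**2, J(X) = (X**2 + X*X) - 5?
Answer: 41209/36 ≈ 1144.7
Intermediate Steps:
J(X) = -5 + 2*X**2 (J(X) = (X**2 + X**2) - 5 = 2*X**2 - 5 = -5 + 2*X**2)
S = -32 (S = -2*4**2 = -2*16 = -32)
p(Y) = 3/Y + Y/6 (p(Y) = 3/Y + Y*(1/6) = 3/Y + Y/6)
(J(0) + (S - p(1 - 1*2)))**2 = ((-5 + 2*0**2) + (-32 - (3/(1 - 1*2) + (1 - 1*2)/6)))**2 = ((-5 + 2*0) + (-32 - (3/(1 - 2) + (1 - 2)/6)))**2 = ((-5 + 0) + (-32 - (3/(-1) + (1/6)*(-1))))**2 = (-5 + (-32 - (3*(-1) - 1/6)))**2 = (-5 + (-32 - (-3 - 1/6)))**2 = (-5 + (-32 - 1*(-19/6)))**2 = (-5 + (-32 + 19/6))**2 = (-5 - 173/6)**2 = (-203/6)**2 = 41209/36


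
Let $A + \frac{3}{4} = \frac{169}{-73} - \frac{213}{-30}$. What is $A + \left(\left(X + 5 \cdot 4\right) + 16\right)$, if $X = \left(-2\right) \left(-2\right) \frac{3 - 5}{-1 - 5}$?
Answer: $\frac{181193}{4380} \approx 41.368$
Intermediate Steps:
$X = \frac{4}{3}$ ($X = 4 \left(- \frac{2}{-6}\right) = 4 \left(\left(-2\right) \left(- \frac{1}{6}\right)\right) = 4 \cdot \frac{1}{3} = \frac{4}{3} \approx 1.3333$)
$A = \frac{5891}{1460}$ ($A = - \frac{3}{4} + \left(\frac{169}{-73} - \frac{213}{-30}\right) = - \frac{3}{4} + \left(169 \left(- \frac{1}{73}\right) - - \frac{71}{10}\right) = - \frac{3}{4} + \left(- \frac{169}{73} + \frac{71}{10}\right) = - \frac{3}{4} + \frac{3493}{730} = \frac{5891}{1460} \approx 4.0349$)
$A + \left(\left(X + 5 \cdot 4\right) + 16\right) = \frac{5891}{1460} + \left(\left(\frac{4}{3} + 5 \cdot 4\right) + 16\right) = \frac{5891}{1460} + \left(\left(\frac{4}{3} + 20\right) + 16\right) = \frac{5891}{1460} + \left(\frac{64}{3} + 16\right) = \frac{5891}{1460} + \frac{112}{3} = \frac{181193}{4380}$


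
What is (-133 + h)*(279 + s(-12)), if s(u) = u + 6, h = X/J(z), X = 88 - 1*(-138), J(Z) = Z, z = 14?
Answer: -31902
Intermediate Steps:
X = 226 (X = 88 + 138 = 226)
h = 113/7 (h = 226/14 = 226*(1/14) = 113/7 ≈ 16.143)
s(u) = 6 + u
(-133 + h)*(279 + s(-12)) = (-133 + 113/7)*(279 + (6 - 12)) = -818*(279 - 6)/7 = -818/7*273 = -31902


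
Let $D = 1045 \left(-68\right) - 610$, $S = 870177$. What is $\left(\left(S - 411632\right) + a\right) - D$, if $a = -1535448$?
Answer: $-1005233$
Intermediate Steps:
$D = -71670$ ($D = -71060 - 610 = -71670$)
$\left(\left(S - 411632\right) + a\right) - D = \left(\left(870177 - 411632\right) - 1535448\right) - -71670 = \left(458545 - 1535448\right) + 71670 = -1076903 + 71670 = -1005233$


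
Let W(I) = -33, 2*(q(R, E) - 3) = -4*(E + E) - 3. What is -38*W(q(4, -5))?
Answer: 1254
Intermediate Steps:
q(R, E) = 3/2 - 4*E (q(R, E) = 3 + (-4*(E + E) - 3)/2 = 3 + (-8*E - 3)/2 = 3 + (-3 - 8*E)/2 = 3 + (-3/2 - 4*E) = 3/2 - 4*E)
-38*W(q(4, -5)) = -38*(-33) = 1254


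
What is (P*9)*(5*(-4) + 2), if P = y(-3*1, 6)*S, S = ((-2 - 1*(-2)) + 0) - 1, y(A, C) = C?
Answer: 972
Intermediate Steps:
S = -1 (S = ((-2 + 2) + 0) - 1 = (0 + 0) - 1 = 0 - 1 = -1)
P = -6 (P = 6*(-1) = -6)
(P*9)*(5*(-4) + 2) = (-6*9)*(5*(-4) + 2) = -54*(-20 + 2) = -54*(-18) = 972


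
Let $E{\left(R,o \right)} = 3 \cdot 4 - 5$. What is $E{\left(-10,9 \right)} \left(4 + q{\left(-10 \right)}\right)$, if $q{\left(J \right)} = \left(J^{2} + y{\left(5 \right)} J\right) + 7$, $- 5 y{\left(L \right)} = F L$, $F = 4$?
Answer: $1057$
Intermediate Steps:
$y{\left(L \right)} = - \frac{4 L}{5}$
$E{\left(R,o \right)} = 7$ ($E{\left(R,o \right)} = 12 - 5 = 7$)
$q{\left(J \right)} = 7 + J^{2} - 4 J$ ($q{\left(J \right)} = \left(J^{2} + \left(- \frac{4}{5}\right) 5 J\right) + 7 = \left(J^{2} - 4 J\right) + 7 = 7 + J^{2} - 4 J$)
$E{\left(-10,9 \right)} \left(4 + q{\left(-10 \right)}\right) = 7 \left(4 + \left(7 + \left(-10\right)^{2} - -40\right)\right) = 7 \left(4 + \left(7 + 100 + 40\right)\right) = 7 \left(4 + 147\right) = 7 \cdot 151 = 1057$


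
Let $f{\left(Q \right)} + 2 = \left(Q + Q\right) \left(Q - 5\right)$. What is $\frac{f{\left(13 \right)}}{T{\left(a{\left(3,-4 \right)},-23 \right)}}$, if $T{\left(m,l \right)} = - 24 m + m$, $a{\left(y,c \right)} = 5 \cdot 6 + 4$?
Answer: $- \frac{103}{391} \approx -0.26343$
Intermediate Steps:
$f{\left(Q \right)} = -2 + 2 Q \left(-5 + Q\right)$ ($f{\left(Q \right)} = -2 + \left(Q + Q\right) \left(Q - 5\right) = -2 + 2 Q \left(-5 + Q\right)$)
$a{\left(y,c \right)} = 34$ ($a{\left(y,c \right)} = 30 + 4 = 34$)
$T{\left(m,l \right)} = - 23 m$
$\frac{f{\left(13 \right)}}{T{\left(a{\left(3,-4 \right)},-23 \right)}} = \frac{-2 - 130 + 2 \cdot 13^{2}}{\left(-23\right) 34} = \frac{-2 - 130 + 2 \cdot 169}{-782} = \left(-2 - 130 + 338\right) \left(- \frac{1}{782}\right) = 206 \left(- \frac{1}{782}\right) = - \frac{103}{391}$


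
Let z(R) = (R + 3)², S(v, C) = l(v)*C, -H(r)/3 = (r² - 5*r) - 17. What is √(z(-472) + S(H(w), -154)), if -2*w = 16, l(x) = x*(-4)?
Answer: √59185 ≈ 243.28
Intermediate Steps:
l(x) = -4*x
w = -8 (w = -½*16 = -8)
H(r) = 51 - 3*r² + 15*r (H(r) = -3*((r² - 5*r) - 17) = -3*(-17 + r² - 5*r) = 51 - 3*r² + 15*r)
S(v, C) = -4*C*v (S(v, C) = (-4*v)*C = -4*C*v)
z(R) = (3 + R)²
√(z(-472) + S(H(w), -154)) = √((3 - 472)² - 4*(-154)*(51 - 3*(-8)² + 15*(-8))) = √((-469)² - 4*(-154)*(51 - 3*64 - 120)) = √(219961 - 4*(-154)*(51 - 192 - 120)) = √(219961 - 4*(-154)*(-261)) = √(219961 - 160776) = √59185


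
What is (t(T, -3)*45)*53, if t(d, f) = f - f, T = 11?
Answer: 0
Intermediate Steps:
t(d, f) = 0
(t(T, -3)*45)*53 = (0*45)*53 = 0*53 = 0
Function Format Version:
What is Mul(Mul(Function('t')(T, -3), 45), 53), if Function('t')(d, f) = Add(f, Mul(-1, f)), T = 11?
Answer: 0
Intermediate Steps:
Function('t')(d, f) = 0
Mul(Mul(Function('t')(T, -3), 45), 53) = Mul(Mul(0, 45), 53) = Mul(0, 53) = 0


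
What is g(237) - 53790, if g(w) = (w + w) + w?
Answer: -53079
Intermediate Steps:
g(w) = 3*w (g(w) = 2*w + w = 3*w)
g(237) - 53790 = 3*237 - 53790 = 711 - 53790 = -53079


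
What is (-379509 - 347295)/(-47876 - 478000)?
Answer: 4659/3371 ≈ 1.3821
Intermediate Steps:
(-379509 - 347295)/(-47876 - 478000) = -726804/(-525876) = -726804*(-1/525876) = 4659/3371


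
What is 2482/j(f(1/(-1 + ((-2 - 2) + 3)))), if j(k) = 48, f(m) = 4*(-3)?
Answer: 1241/24 ≈ 51.708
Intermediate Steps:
f(m) = -12
2482/j(f(1/(-1 + ((-2 - 2) + 3)))) = 2482/48 = 2482*(1/48) = 1241/24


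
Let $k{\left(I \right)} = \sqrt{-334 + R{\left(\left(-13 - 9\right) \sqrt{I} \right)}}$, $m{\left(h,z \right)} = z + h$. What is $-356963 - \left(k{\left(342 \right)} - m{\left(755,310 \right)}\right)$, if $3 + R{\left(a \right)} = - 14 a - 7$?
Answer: $-355898 - 2 \sqrt{-86 + 231 \sqrt{38}} \approx -3.5597 \cdot 10^{5}$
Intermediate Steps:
$m{\left(h,z \right)} = h + z$
$R{\left(a \right)} = -10 - 14 a$ ($R{\left(a \right)} = -3 - \left(7 + 14 a\right) = -10 - 14 a$)
$k{\left(I \right)} = \sqrt{-344 + 308 \sqrt{I}}$ ($k{\left(I \right)} = \sqrt{-334 - \left(10 + 14 \left(-13 - 9\right) \sqrt{I}\right)} = \sqrt{-334 - \left(10 + 14 \left(- 22 \sqrt{I}\right)\right)} = \sqrt{-334 + \left(-10 + 308 \sqrt{I}\right)} = \sqrt{-344 + 308 \sqrt{I}}$)
$-356963 - \left(k{\left(342 \right)} - m{\left(755,310 \right)}\right) = -356963 - \left(2 \sqrt{-86 + 77 \sqrt{342}} - \left(755 + 310\right)\right) = -356963 - \left(2 \sqrt{-86 + 77 \cdot 3 \sqrt{38}} - 1065\right) = -356963 - \left(2 \sqrt{-86 + 231 \sqrt{38}} - 1065\right) = -356963 - \left(-1065 + 2 \sqrt{-86 + 231 \sqrt{38}}\right) = -356963 + \left(1065 - 2 \sqrt{-86 + 231 \sqrt{38}}\right) = -355898 - 2 \sqrt{-86 + 231 \sqrt{38}}$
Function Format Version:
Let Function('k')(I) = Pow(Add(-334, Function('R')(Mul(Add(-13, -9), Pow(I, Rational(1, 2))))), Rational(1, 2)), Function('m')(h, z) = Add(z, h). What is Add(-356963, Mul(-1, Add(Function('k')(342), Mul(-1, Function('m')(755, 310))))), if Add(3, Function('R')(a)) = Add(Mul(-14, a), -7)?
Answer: Add(-355898, Mul(-2, Pow(Add(-86, Mul(231, Pow(38, Rational(1, 2)))), Rational(1, 2)))) ≈ -3.5597e+5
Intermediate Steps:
Function('m')(h, z) = Add(h, z)
Function('R')(a) = Add(-10, Mul(-14, a)) (Function('R')(a) = Add(-3, Add(Mul(-14, a), -7)) = Add(-3, Add(-7, Mul(-14, a))) = Add(-10, Mul(-14, a)))
Function('k')(I) = Pow(Add(-344, Mul(308, Pow(I, Rational(1, 2)))), Rational(1, 2)) (Function('k')(I) = Pow(Add(-334, Add(-10, Mul(-14, Mul(Add(-13, -9), Pow(I, Rational(1, 2)))))), Rational(1, 2)) = Pow(Add(-334, Add(-10, Mul(-14, Mul(-22, Pow(I, Rational(1, 2)))))), Rational(1, 2)) = Pow(Add(-334, Add(-10, Mul(308, Pow(I, Rational(1, 2))))), Rational(1, 2)) = Pow(Add(-344, Mul(308, Pow(I, Rational(1, 2)))), Rational(1, 2)))
Add(-356963, Mul(-1, Add(Function('k')(342), Mul(-1, Function('m')(755, 310))))) = Add(-356963, Mul(-1, Add(Mul(2, Pow(Add(-86, Mul(77, Pow(342, Rational(1, 2)))), Rational(1, 2))), Mul(-1, Add(755, 310))))) = Add(-356963, Mul(-1, Add(Mul(2, Pow(Add(-86, Mul(77, Mul(3, Pow(38, Rational(1, 2))))), Rational(1, 2))), Mul(-1, 1065)))) = Add(-356963, Mul(-1, Add(Mul(2, Pow(Add(-86, Mul(231, Pow(38, Rational(1, 2)))), Rational(1, 2))), -1065))) = Add(-356963, Mul(-1, Add(-1065, Mul(2, Pow(Add(-86, Mul(231, Pow(38, Rational(1, 2)))), Rational(1, 2)))))) = Add(-356963, Add(1065, Mul(-2, Pow(Add(-86, Mul(231, Pow(38, Rational(1, 2)))), Rational(1, 2))))) = Add(-355898, Mul(-2, Pow(Add(-86, Mul(231, Pow(38, Rational(1, 2)))), Rational(1, 2))))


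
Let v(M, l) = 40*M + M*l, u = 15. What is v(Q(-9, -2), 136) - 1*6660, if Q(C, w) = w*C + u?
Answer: -852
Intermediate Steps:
Q(C, w) = 15 + C*w (Q(C, w) = w*C + 15 = C*w + 15 = 15 + C*w)
v(Q(-9, -2), 136) - 1*6660 = (15 - 9*(-2))*(40 + 136) - 1*6660 = (15 + 18)*176 - 6660 = 33*176 - 6660 = 5808 - 6660 = -852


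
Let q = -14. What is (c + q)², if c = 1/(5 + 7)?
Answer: 27889/144 ≈ 193.67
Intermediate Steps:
c = 1/12 ≈ 0.083333
(c + q)² = (1/12 - 14)² = (-167/12)² = 27889/144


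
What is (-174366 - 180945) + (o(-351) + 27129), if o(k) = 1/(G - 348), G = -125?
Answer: -155230087/473 ≈ -3.2818e+5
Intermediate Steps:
o(k) = -1/473 (o(k) = 1/(-125 - 348) = 1/(-473) = -1/473)
(-174366 - 180945) + (o(-351) + 27129) = (-174366 - 180945) + (-1/473 + 27129) = -355311 + 12832016/473 = -155230087/473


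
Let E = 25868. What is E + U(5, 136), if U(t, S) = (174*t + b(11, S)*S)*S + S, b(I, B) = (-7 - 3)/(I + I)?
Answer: 1495084/11 ≈ 1.3592e+5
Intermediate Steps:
b(I, B) = -5/I (b(I, B) = -10*1/(2*I) = -5/I)
U(t, S) = S + S*(174*t - 5*S/11) (U(t, S) = (174*t + (-5/11)*S)*S + S = (174*t + (-5*1/11)*S)*S + S = (174*t - 5*S/11)*S + S = S*(174*t - 5*S/11) + S = S + S*(174*t - 5*S/11))
E + U(5, 136) = 25868 + (1/11)*136*(11 - 5*136 + 1914*5) = 25868 + (1/11)*136*(11 - 680 + 9570) = 25868 + (1/11)*136*8901 = 25868 + 1210536/11 = 1495084/11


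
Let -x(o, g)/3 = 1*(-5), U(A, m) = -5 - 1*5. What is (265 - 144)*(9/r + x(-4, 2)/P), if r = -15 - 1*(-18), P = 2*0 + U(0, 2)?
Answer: 363/2 ≈ 181.50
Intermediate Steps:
U(A, m) = -10 (U(A, m) = -5 - 5 = -10)
x(o, g) = 15 (x(o, g) = -3*(-5) = 15)
P = -10 (P = 2*0 - 10 = 0 - 10 = -10)
r = 3 (r = -15 + 18 = 3)
(265 - 144)*(9/r + x(-4, 2)/P) = (265 - 144)*(9/3 + 15/(-10)) = 121*(9*(⅓) + 15*(-⅒)) = 121*(3 - 3/2) = 121*(3/2) = 363/2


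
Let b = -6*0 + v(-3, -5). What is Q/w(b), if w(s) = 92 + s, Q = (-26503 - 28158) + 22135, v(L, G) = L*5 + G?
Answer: -1807/4 ≈ -451.75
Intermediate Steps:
v(L, G) = G + 5*L (v(L, G) = 5*L + G = G + 5*L)
b = -20 (b = -6*0 + (-5 + 5*(-3)) = 0 + (-5 - 15) = 0 - 20 = -20)
Q = -32526 (Q = -54661 + 22135 = -32526)
Q/w(b) = -32526/(92 - 20) = -32526/72 = -32526*1/72 = -1807/4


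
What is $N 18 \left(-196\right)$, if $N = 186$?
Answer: $-656208$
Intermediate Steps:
$N 18 \left(-196\right) = 186 \cdot 18 \left(-196\right) = 3348 \left(-196\right) = -656208$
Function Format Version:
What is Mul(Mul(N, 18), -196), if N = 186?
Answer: -656208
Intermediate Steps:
Mul(Mul(N, 18), -196) = Mul(Mul(186, 18), -196) = Mul(3348, -196) = -656208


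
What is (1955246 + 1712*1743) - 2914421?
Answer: 2024841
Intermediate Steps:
(1955246 + 1712*1743) - 2914421 = (1955246 + 2984016) - 2914421 = 4939262 - 2914421 = 2024841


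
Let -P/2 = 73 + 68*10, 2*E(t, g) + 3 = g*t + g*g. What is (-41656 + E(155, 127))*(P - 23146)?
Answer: 585497326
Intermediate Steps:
E(t, g) = -3/2 + g**2/2 + g*t/2 (E(t, g) = -3/2 + (g*t + g*g)/2 = -3/2 + (g*t + g**2)/2 = -3/2 + (g**2 + g*t)/2 = -3/2 + (g**2/2 + g*t/2) = -3/2 + g**2/2 + g*t/2)
P = -1506 (P = -2*(73 + 68*10) = -2*(73 + 680) = -2*753 = -1506)
(-41656 + E(155, 127))*(P - 23146) = (-41656 + (-3/2 + (1/2)*127**2 + (1/2)*127*155))*(-1506 - 23146) = (-41656 + (-3/2 + (1/2)*16129 + 19685/2))*(-24652) = (-41656 + (-3/2 + 16129/2 + 19685/2))*(-24652) = (-41656 + 35811/2)*(-24652) = -47501/2*(-24652) = 585497326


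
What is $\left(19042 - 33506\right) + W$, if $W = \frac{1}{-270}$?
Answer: $- \frac{3905281}{270} \approx -14464.0$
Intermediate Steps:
$W = - \frac{1}{270} \approx -0.0037037$
$\left(19042 - 33506\right) + W = \left(19042 - 33506\right) - \frac{1}{270} = -14464 - \frac{1}{270} = - \frac{3905281}{270}$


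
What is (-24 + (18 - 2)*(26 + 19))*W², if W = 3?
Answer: 6264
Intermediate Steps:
(-24 + (18 - 2)*(26 + 19))*W² = (-24 + (18 - 2)*(26 + 19))*3² = (-24 + 16*45)*9 = (-24 + 720)*9 = 696*9 = 6264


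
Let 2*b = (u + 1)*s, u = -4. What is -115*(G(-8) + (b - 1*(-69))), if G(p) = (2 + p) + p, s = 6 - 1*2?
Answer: -5635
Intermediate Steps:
s = 4 (s = 6 - 2 = 4)
G(p) = 2 + 2*p
b = -6 (b = ((-4 + 1)*4)/2 = (-3*4)/2 = (½)*(-12) = -6)
-115*(G(-8) + (b - 1*(-69))) = -115*((2 + 2*(-8)) + (-6 - 1*(-69))) = -115*((2 - 16) + (-6 + 69)) = -115*(-14 + 63) = -115*49 = -5635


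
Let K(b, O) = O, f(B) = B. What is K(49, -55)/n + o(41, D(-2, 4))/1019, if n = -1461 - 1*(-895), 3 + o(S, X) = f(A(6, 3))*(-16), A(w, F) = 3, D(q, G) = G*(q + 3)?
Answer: 27179/576754 ≈ 0.047124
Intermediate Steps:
D(q, G) = G*(3 + q)
o(S, X) = -51 (o(S, X) = -3 + 3*(-16) = -3 - 48 = -51)
n = -566 (n = -1461 + 895 = -566)
K(49, -55)/n + o(41, D(-2, 4))/1019 = -55/(-566) - 51/1019 = -55*(-1/566) - 51*1/1019 = 55/566 - 51/1019 = 27179/576754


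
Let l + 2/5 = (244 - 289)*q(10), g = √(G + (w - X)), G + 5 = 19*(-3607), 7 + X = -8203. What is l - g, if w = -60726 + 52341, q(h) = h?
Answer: -2252/5 - I*√68713 ≈ -450.4 - 262.13*I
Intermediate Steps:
X = -8210 (X = -7 - 8203 = -8210)
w = -8385
G = -68538 (G = -5 + 19*(-3607) = -5 - 68533 = -68538)
g = I*√68713 (g = √(-68538 + (-8385 - 1*(-8210))) = √(-68538 + (-8385 + 8210)) = √(-68538 - 175) = √(-68713) = I*√68713 ≈ 262.13*I)
l = -2252/5 (l = -⅖ + (244 - 289)*10 = -⅖ - 45*10 = -⅖ - 450 = -2252/5 ≈ -450.40)
l - g = -2252/5 - I*√68713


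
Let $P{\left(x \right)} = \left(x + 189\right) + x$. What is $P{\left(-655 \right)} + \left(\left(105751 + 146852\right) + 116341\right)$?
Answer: $367823$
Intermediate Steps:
$P{\left(x \right)} = 189 + 2 x$ ($P{\left(x \right)} = \left(189 + x\right) + x = 189 + 2 x$)
$P{\left(-655 \right)} + \left(\left(105751 + 146852\right) + 116341\right) = \left(189 + 2 \left(-655\right)\right) + \left(\left(105751 + 146852\right) + 116341\right) = \left(189 - 1310\right) + \left(252603 + 116341\right) = -1121 + 368944 = 367823$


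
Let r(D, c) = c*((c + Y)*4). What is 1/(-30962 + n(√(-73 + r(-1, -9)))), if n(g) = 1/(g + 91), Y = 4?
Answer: -253083297/7835962224173 + √107/7835962224173 ≈ -3.2298e-5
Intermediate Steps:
r(D, c) = c*(16 + 4*c) (r(D, c) = c*((c + 4)*4) = c*((4 + c)*4) = c*(16 + 4*c))
n(g) = 1/(91 + g)
1/(-30962 + n(√(-73 + r(-1, -9)))) = 1/(-30962 + 1/(91 + √(-73 + 4*(-9)*(4 - 9)))) = 1/(-30962 + 1/(91 + √(-73 + 4*(-9)*(-5)))) = 1/(-30962 + 1/(91 + √(-73 + 180))) = 1/(-30962 + 1/(91 + √107))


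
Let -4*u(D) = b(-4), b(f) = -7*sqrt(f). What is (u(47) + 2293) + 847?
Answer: 3140 + 7*I/2 ≈ 3140.0 + 3.5*I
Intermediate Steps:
u(D) = 7*I/2 (u(D) = -(-7)*sqrt(-4)/4 = -(-7)*2*I/4 = -(-7)*I/2 = 7*I/2)
(u(47) + 2293) + 847 = (7*I/2 + 2293) + 847 = (2293 + 7*I/2) + 847 = 3140 + 7*I/2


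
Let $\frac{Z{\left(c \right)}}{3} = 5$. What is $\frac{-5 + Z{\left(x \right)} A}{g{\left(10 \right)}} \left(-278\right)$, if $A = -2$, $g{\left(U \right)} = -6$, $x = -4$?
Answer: $- \frac{4865}{3} \approx -1621.7$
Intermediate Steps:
$Z{\left(c \right)} = 15$ ($Z{\left(c \right)} = 3 \cdot 5 = 15$)
$\frac{-5 + Z{\left(x \right)} A}{g{\left(10 \right)}} \left(-278\right) = \frac{-5 + 15 \left(-2\right)}{-6} \left(-278\right) = \left(-5 - 30\right) \left(- \frac{1}{6}\right) \left(-278\right) = \left(-35\right) \left(- \frac{1}{6}\right) \left(-278\right) = \frac{35}{6} \left(-278\right) = - \frac{4865}{3}$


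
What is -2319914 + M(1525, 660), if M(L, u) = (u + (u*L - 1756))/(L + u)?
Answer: -266737194/115 ≈ -2.3195e+6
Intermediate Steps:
M(L, u) = (-1756 + u + L*u)/(L + u) (M(L, u) = (u + (L*u - 1756))/(L + u) = (u + (-1756 + L*u))/(L + u) = (-1756 + u + L*u)/(L + u))
-2319914 + M(1525, 660) = -2319914 + (-1756 + 660 + 1525*660)/(1525 + 660) = -2319914 + (-1756 + 660 + 1006500)/2185 = -2319914 + (1/2185)*1005404 = -2319914 + 52916/115 = -266737194/115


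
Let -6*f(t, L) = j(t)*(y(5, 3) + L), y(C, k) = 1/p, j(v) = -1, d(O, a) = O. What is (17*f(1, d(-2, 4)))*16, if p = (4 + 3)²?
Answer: -13192/147 ≈ -89.741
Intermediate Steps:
p = 49 (p = 7² = 49)
y(C, k) = 1/49
f(t, L) = 1/294 + L/6 (f(t, L) = -(-1)*(1/49 + L)/6 = -(-1/49 - L)/6 = 1/294 + L/6)
(17*f(1, d(-2, 4)))*16 = (17*(1/294 + (⅙)*(-2)))*16 = (17*(1/294 - ⅓))*16 = (17*(-97/294))*16 = -1649/294*16 = -13192/147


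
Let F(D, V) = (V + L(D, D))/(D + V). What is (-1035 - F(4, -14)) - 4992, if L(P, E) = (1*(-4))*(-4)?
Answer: -30134/5 ≈ -6026.8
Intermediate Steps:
L(P, E) = 16 (L(P, E) = -4*(-4) = 16)
F(D, V) = (16 + V)/(D + V) (F(D, V) = (V + 16)/(D + V) = (16 + V)/(D + V))
(-1035 - F(4, -14)) - 4992 = (-1035 - (16 - 14)/(4 - 14)) - 4992 = (-1035 - 2/(-10)) - 4992 = (-1035 - (-1)*2/10) - 4992 = (-1035 - 1*(-1/5)) - 4992 = (-1035 + 1/5) - 4992 = -5174/5 - 4992 = -30134/5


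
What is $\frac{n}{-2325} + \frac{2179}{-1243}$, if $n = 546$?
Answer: $- \frac{1914951}{963325} \approx -1.9879$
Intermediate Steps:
$\frac{n}{-2325} + \frac{2179}{-1243} = \frac{546}{-2325} + \frac{2179}{-1243} = 546 \left(- \frac{1}{2325}\right) + 2179 \left(- \frac{1}{1243}\right) = - \frac{182}{775} - \frac{2179}{1243} = - \frac{1914951}{963325}$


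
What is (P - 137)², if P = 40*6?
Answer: 10609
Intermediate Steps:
P = 240
(P - 137)² = (240 - 137)² = 103² = 10609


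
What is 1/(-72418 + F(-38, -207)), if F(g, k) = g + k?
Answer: -1/72663 ≈ -1.3762e-5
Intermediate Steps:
1/(-72418 + F(-38, -207)) = 1/(-72418 + (-38 - 207)) = 1/(-72418 - 245) = 1/(-72663) = -1/72663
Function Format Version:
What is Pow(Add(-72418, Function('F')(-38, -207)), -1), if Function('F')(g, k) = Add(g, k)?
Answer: Rational(-1, 72663) ≈ -1.3762e-5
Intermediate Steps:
Pow(Add(-72418, Function('F')(-38, -207)), -1) = Pow(Add(-72418, Add(-38, -207)), -1) = Pow(Add(-72418, -245), -1) = Pow(-72663, -1) = Rational(-1, 72663)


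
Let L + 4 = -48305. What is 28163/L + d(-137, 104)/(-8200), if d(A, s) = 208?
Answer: -30123109/49516725 ≈ -0.60834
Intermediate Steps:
L = -48309 (L = -4 - 48305 = -48309)
28163/L + d(-137, 104)/(-8200) = 28163/(-48309) + 208/(-8200) = 28163*(-1/48309) + 208*(-1/8200) = -28163/48309 - 26/1025 = -30123109/49516725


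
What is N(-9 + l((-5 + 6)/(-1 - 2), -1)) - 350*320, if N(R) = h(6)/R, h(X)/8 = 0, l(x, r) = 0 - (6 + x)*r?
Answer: -112000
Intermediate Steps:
l(x, r) = -r*(6 + x) (l(x, r) = 0 - r*(6 + x) = -r*(6 + x))
h(X) = 0 (h(X) = 8*0 = 0)
N(R) = 0 (N(R) = 0/R = 0)
N(-9 + l((-5 + 6)/(-1 - 2), -1)) - 350*320 = 0 - 350*320 = 0 - 112000 = -112000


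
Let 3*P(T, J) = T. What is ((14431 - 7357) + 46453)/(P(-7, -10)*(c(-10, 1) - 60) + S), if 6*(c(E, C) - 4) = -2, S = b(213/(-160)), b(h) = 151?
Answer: 481743/2542 ≈ 189.51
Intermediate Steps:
S = 151
c(E, C) = 11/3 (c(E, C) = 4 + (1/6)*(-2) = 4 - 1/3 = 11/3)
P(T, J) = T/3
((14431 - 7357) + 46453)/(P(-7, -10)*(c(-10, 1) - 60) + S) = ((14431 - 7357) + 46453)/(((1/3)*(-7))*(11/3 - 60) + 151) = (7074 + 46453)/(-7/3*(-169/3) + 151) = 53527/(1183/9 + 151) = 53527/(2542/9) = 53527*(9/2542) = 481743/2542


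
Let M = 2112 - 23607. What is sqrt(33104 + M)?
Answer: sqrt(11609) ≈ 107.75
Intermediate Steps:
M = -21495
sqrt(33104 + M) = sqrt(33104 - 21495) = sqrt(11609)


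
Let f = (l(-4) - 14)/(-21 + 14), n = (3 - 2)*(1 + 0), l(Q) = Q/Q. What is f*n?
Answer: 13/7 ≈ 1.8571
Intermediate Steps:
l(Q) = 1
n = 1 (n = 1*1 = 1)
f = 13/7 (f = (1 - 14)/(-21 + 14) = -13/(-7) = -13*(-⅐) = 13/7 ≈ 1.8571)
f*n = (13/7)*1 = 13/7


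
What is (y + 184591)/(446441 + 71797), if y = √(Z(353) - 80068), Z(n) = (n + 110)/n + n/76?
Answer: 184591/518238 + I*√14405995528449/6951644532 ≈ 0.35619 + 0.00054599*I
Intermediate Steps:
Z(n) = n/76 + (110 + n)/n (Z(n) = (110 + n)/n + n*(1/76) = (110 + n)/n + n/76 = n/76 + (110 + n)/n)
y = I*√14405995528449/13414 (y = √((1 + 110/353 + (1/76)*353) - 80068) = √((1 + 110*(1/353) + 353/76) - 80068) = √((1 + 110/353 + 353/76) - 80068) = √(159797/26828 - 80068) = √(-2147904507/26828) = I*√14405995528449/13414 ≈ 282.95*I)
(y + 184591)/(446441 + 71797) = (I*√14405995528449/13414 + 184591)/(446441 + 71797) = (184591 + I*√14405995528449/13414)/518238 = (184591 + I*√14405995528449/13414)*(1/518238) = 184591/518238 + I*√14405995528449/6951644532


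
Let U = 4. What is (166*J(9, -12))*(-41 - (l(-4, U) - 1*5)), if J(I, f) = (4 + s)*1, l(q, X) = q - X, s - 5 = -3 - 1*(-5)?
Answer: -51128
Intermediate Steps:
s = 7 (s = 5 + (-3 - 1*(-5)) = 5 + (-3 + 5) = 5 + 2 = 7)
J(I, f) = 11 (J(I, f) = (4 + 7)*1 = 11*1 = 11)
(166*J(9, -12))*(-41 - (l(-4, U) - 1*5)) = (166*11)*(-41 - ((-4 - 1*4) - 1*5)) = 1826*(-41 - ((-4 - 4) - 5)) = 1826*(-41 - (-8 - 5)) = 1826*(-41 - 1*(-13)) = 1826*(-41 + 13) = 1826*(-28) = -51128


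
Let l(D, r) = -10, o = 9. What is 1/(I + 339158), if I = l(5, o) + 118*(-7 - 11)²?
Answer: 1/377380 ≈ 2.6498e-6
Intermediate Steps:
I = 38222 (I = -10 + 118*(-7 - 11)² = -10 + 118*(-18)² = -10 + 118*324 = -10 + 38232 = 38222)
1/(I + 339158) = 1/(38222 + 339158) = 1/377380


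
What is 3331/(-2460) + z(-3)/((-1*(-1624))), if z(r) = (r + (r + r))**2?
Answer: -1302571/998760 ≈ -1.3042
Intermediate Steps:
z(r) = 9*r**2 (z(r) = (r + 2*r)**2 = (3*r)**2 = 9*r**2)
3331/(-2460) + z(-3)/((-1*(-1624))) = 3331/(-2460) + (9*(-3)**2)/((-1*(-1624))) = 3331*(-1/2460) + (9*9)/1624 = -3331/2460 + 81*(1/1624) = -3331/2460 + 81/1624 = -1302571/998760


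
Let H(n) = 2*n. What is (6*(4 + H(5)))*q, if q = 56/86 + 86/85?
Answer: 510552/3655 ≈ 139.69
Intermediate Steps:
q = 6078/3655 (q = 56*(1/86) + 86*(1/85) = 28/43 + 86/85 = 6078/3655 ≈ 1.6629)
(6*(4 + H(5)))*q = (6*(4 + 2*5))*(6078/3655) = (6*(4 + 10))*(6078/3655) = (6*14)*(6078/3655) = 84*(6078/3655) = 510552/3655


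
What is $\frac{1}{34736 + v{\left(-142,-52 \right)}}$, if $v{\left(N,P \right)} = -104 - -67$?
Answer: $\frac{1}{34699} \approx 2.8819 \cdot 10^{-5}$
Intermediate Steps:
$v{\left(N,P \right)} = -37$ ($v{\left(N,P \right)} = -104 + 67 = -37$)
$\frac{1}{34736 + v{\left(-142,-52 \right)}} = \frac{1}{34736 - 37} = \frac{1}{34699}$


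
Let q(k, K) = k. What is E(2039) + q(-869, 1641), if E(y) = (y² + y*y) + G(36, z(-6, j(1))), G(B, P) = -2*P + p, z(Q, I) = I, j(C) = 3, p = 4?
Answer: 8314171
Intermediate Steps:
G(B, P) = 4 - 2*P (G(B, P) = -2*P + 4 = 4 - 2*P)
E(y) = -2 + 2*y² (E(y) = (y² + y*y) + (4 - 2*3) = (y² + y²) + (4 - 6) = 2*y² - 2 = -2 + 2*y²)
E(2039) + q(-869, 1641) = (-2 + 2*2039²) - 869 = (-2 + 2*4157521) - 869 = (-2 + 8315042) - 869 = 8315040 - 869 = 8314171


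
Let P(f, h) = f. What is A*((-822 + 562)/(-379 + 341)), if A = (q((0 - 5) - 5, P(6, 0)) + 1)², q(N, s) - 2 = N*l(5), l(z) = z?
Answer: 287170/19 ≈ 15114.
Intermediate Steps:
q(N, s) = 2 + 5*N (q(N, s) = 2 + N*5 = 2 + 5*N)
A = 2209 (A = ((2 + 5*((0 - 5) - 5)) + 1)² = ((2 + 5*(-5 - 5)) + 1)² = ((2 + 5*(-10)) + 1)² = ((2 - 50) + 1)² = (-48 + 1)² = (-47)² = 2209)
A*((-822 + 562)/(-379 + 341)) = 2209*((-822 + 562)/(-379 + 341)) = 2209*(-260/(-38)) = 2209*(-260*(-1/38)) = 2209*(130/19) = 287170/19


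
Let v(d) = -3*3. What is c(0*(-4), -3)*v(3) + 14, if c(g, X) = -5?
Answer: 59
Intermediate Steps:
v(d) = -9
c(0*(-4), -3)*v(3) + 14 = -5*(-9) + 14 = 45 + 14 = 59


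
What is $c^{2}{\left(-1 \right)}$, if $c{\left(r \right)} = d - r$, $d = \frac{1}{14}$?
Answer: $\frac{225}{196} \approx 1.148$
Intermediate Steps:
$d = \frac{1}{14} \approx 0.071429$
$c{\left(r \right)} = \frac{1}{14} - r$
$c^{2}{\left(-1 \right)} = \left(\frac{1}{14} - -1\right)^{2} = \left(\frac{1}{14} + 1\right)^{2} = \left(\frac{15}{14}\right)^{2} = \frac{225}{196}$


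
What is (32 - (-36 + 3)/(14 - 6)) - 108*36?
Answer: -30815/8 ≈ -3851.9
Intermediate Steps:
(32 - (-36 + 3)/(14 - 6)) - 108*36 = (32 - (-33)/8) - 3888 = (32 - 1*(-33/8)) - 3888 = (32 + 33/8) - 3888 = 289/8 - 3888 = -30815/8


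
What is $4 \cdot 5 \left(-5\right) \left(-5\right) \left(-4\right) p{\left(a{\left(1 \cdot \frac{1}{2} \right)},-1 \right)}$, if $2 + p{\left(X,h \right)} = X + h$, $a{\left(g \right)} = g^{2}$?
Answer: $5500$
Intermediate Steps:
$p{\left(X,h \right)} = -2 + X + h$ ($p{\left(X,h \right)} = -2 + \left(X + h\right) = -2 + X + h$)
$4 \cdot 5 \left(-5\right) \left(-5\right) \left(-4\right) p{\left(a{\left(1 \cdot \frac{1}{2} \right)},-1 \right)} = 4 \cdot 5 \left(-5\right) \left(-5\right) \left(-4\right) \left(-2 + \left(1 \cdot \frac{1}{2}\right)^{2} - 1\right) = 20 \cdot 25 \left(-4\right) \left(-2 + \left(1 \cdot \frac{1}{2}\right)^{2} - 1\right) = 20 \left(-100\right) \left(-2 + \left(\frac{1}{2}\right)^{2} - 1\right) = - 2000 \left(-2 + \frac{1}{4} - 1\right) = \left(-2000\right) \left(- \frac{11}{4}\right) = 5500$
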